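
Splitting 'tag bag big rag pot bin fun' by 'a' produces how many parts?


Splitting by 'a' breaks the string at each occurrence of the separator.
Text: 'tag bag big rag pot bin fun'
Parts after split:
  Part 1: 't'
  Part 2: 'g b'
  Part 3: 'g big r'
  Part 4: 'g pot bin fun'
Total parts: 4

4


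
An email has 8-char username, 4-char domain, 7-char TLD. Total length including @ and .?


An email address has format: username@domain.tld
Username length: 8
'@' character: 1
Domain length: 4
'.' character: 1
TLD length: 7
Total = 8 + 1 + 4 + 1 + 7 = 21

21


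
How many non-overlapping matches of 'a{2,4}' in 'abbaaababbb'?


Pattern 'a{2,4}' matches between 2 and 4 consecutive a's (greedy).
String: 'abbaaababbb'
Finding runs of a's and applying greedy matching:
  Run at pos 0: 'a' (length 1)
  Run at pos 3: 'aaa' (length 3)
  Run at pos 7: 'a' (length 1)
Matches: ['aaa']
Count: 1

1


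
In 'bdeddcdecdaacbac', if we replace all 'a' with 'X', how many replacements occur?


re.sub('a', 'X', text) replaces every occurrence of 'a' with 'X'.
Text: 'bdeddcdecdaacbac'
Scanning for 'a':
  pos 10: 'a' -> replacement #1
  pos 11: 'a' -> replacement #2
  pos 14: 'a' -> replacement #3
Total replacements: 3

3


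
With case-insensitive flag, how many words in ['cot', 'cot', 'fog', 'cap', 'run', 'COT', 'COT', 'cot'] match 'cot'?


Case-insensitive matching: compare each word's lowercase form to 'cot'.
  'cot' -> lower='cot' -> MATCH
  'cot' -> lower='cot' -> MATCH
  'fog' -> lower='fog' -> no
  'cap' -> lower='cap' -> no
  'run' -> lower='run' -> no
  'COT' -> lower='cot' -> MATCH
  'COT' -> lower='cot' -> MATCH
  'cot' -> lower='cot' -> MATCH
Matches: ['cot', 'cot', 'COT', 'COT', 'cot']
Count: 5

5


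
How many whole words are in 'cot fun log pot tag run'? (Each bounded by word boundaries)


Word boundaries (\b) mark the start/end of each word.
Text: 'cot fun log pot tag run'
Splitting by whitespace:
  Word 1: 'cot'
  Word 2: 'fun'
  Word 3: 'log'
  Word 4: 'pot'
  Word 5: 'tag'
  Word 6: 'run'
Total whole words: 6

6


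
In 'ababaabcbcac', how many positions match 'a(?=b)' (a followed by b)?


Lookahead 'a(?=b)' matches 'a' only when followed by 'b'.
String: 'ababaabcbcac'
Checking each position where char is 'a':
  pos 0: 'a' -> MATCH (next='b')
  pos 2: 'a' -> MATCH (next='b')
  pos 4: 'a' -> no (next='a')
  pos 5: 'a' -> MATCH (next='b')
  pos 10: 'a' -> no (next='c')
Matching positions: [0, 2, 5]
Count: 3

3


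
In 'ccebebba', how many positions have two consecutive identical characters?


Looking for consecutive identical characters in 'ccebebba':
  pos 0-1: 'c' vs 'c' -> MATCH ('cc')
  pos 1-2: 'c' vs 'e' -> different
  pos 2-3: 'e' vs 'b' -> different
  pos 3-4: 'b' vs 'e' -> different
  pos 4-5: 'e' vs 'b' -> different
  pos 5-6: 'b' vs 'b' -> MATCH ('bb')
  pos 6-7: 'b' vs 'a' -> different
Consecutive identical pairs: ['cc', 'bb']
Count: 2

2


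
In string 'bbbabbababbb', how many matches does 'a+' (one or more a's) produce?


Pattern 'a+' matches one or more consecutive a's.
String: 'bbbabbababbb'
Scanning for runs of a:
  Match 1: 'a' (length 1)
  Match 2: 'a' (length 1)
  Match 3: 'a' (length 1)
Total matches: 3

3


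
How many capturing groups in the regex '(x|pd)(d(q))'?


To count capturing groups, count each '(' that starts a group.
Pattern: '(x|pd)(d(q))'
Walking through the pattern:
  Position 0: '(' -> group #1
  Position 6: '(' -> group #2
  Position 8: '(' -> group #3
Total capturing groups: 3

3


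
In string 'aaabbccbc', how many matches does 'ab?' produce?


Pattern 'ab?' matches 'a' optionally followed by 'b'.
String: 'aaabbccbc'
Scanning left to right for 'a' then checking next char:
  Match 1: 'a' (a not followed by b)
  Match 2: 'a' (a not followed by b)
  Match 3: 'ab' (a followed by b)
Total matches: 3

3


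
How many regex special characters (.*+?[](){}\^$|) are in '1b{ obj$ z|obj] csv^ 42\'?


Regex special characters are: . * + ? [ ] ( ) { } \ ^ $ |
Scanning '1b{ obj$ z|obj] csv^ 42\':
  pos 2: '{' -> SPECIAL
  pos 7: '$' -> SPECIAL
  pos 10: '|' -> SPECIAL
  pos 14: ']' -> SPECIAL
  pos 19: '^' -> SPECIAL
  pos 23: '\' -> SPECIAL
Special chars found: ['{', '$', '|', ']', '^', '\\']
Total: 6

6


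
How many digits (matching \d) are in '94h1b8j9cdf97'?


\d matches any digit 0-9.
Scanning '94h1b8j9cdf97':
  pos 0: '9' -> DIGIT
  pos 1: '4' -> DIGIT
  pos 3: '1' -> DIGIT
  pos 5: '8' -> DIGIT
  pos 7: '9' -> DIGIT
  pos 11: '9' -> DIGIT
  pos 12: '7' -> DIGIT
Digits found: ['9', '4', '1', '8', '9', '9', '7']
Total: 7

7


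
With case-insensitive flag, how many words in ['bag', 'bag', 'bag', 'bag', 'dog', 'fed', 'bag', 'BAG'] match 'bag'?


Case-insensitive matching: compare each word's lowercase form to 'bag'.
  'bag' -> lower='bag' -> MATCH
  'bag' -> lower='bag' -> MATCH
  'bag' -> lower='bag' -> MATCH
  'bag' -> lower='bag' -> MATCH
  'dog' -> lower='dog' -> no
  'fed' -> lower='fed' -> no
  'bag' -> lower='bag' -> MATCH
  'BAG' -> lower='bag' -> MATCH
Matches: ['bag', 'bag', 'bag', 'bag', 'bag', 'BAG']
Count: 6

6


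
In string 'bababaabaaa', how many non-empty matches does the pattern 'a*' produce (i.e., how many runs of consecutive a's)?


Pattern 'a*' matches zero or more a's. We want non-empty runs of consecutive a's.
String: 'bababaabaaa'
Walking through the string to find runs of a's:
  Run 1: positions 1-1 -> 'a'
  Run 2: positions 3-3 -> 'a'
  Run 3: positions 5-6 -> 'aa'
  Run 4: positions 8-10 -> 'aaa'
Non-empty runs found: ['a', 'a', 'aa', 'aaa']
Count: 4

4


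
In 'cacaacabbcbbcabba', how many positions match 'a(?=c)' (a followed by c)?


Lookahead 'a(?=c)' matches 'a' only when followed by 'c'.
String: 'cacaacabbcbbcabba'
Checking each position where char is 'a':
  pos 1: 'a' -> MATCH (next='c')
  pos 3: 'a' -> no (next='a')
  pos 4: 'a' -> MATCH (next='c')
  pos 6: 'a' -> no (next='b')
  pos 13: 'a' -> no (next='b')
Matching positions: [1, 4]
Count: 2

2


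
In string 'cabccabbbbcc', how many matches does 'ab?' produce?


Pattern 'ab?' matches 'a' optionally followed by 'b'.
String: 'cabccabbbbcc'
Scanning left to right for 'a' then checking next char:
  Match 1: 'ab' (a followed by b)
  Match 2: 'ab' (a followed by b)
Total matches: 2

2


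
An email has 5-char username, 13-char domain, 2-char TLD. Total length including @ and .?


An email address has format: username@domain.tld
Username length: 5
'@' character: 1
Domain length: 13
'.' character: 1
TLD length: 2
Total = 5 + 1 + 13 + 1 + 2 = 22

22


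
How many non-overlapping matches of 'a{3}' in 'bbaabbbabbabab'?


Pattern 'a{3}' matches exactly 3 consecutive a's (greedy, non-overlapping).
String: 'bbaabbbabbabab'
Scanning for runs of a's:
  Run at pos 2: 'aa' (length 2) -> 0 match(es)
  Run at pos 7: 'a' (length 1) -> 0 match(es)
  Run at pos 10: 'a' (length 1) -> 0 match(es)
  Run at pos 12: 'a' (length 1) -> 0 match(es)
Matches found: []
Total: 0

0


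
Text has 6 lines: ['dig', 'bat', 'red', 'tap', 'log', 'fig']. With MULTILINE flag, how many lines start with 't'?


With MULTILINE flag, ^ matches the start of each line.
Lines: ['dig', 'bat', 'red', 'tap', 'log', 'fig']
Checking which lines start with 't':
  Line 1: 'dig' -> no
  Line 2: 'bat' -> no
  Line 3: 'red' -> no
  Line 4: 'tap' -> MATCH
  Line 5: 'log' -> no
  Line 6: 'fig' -> no
Matching lines: ['tap']
Count: 1

1


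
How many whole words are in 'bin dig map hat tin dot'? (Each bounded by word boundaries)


Word boundaries (\b) mark the start/end of each word.
Text: 'bin dig map hat tin dot'
Splitting by whitespace:
  Word 1: 'bin'
  Word 2: 'dig'
  Word 3: 'map'
  Word 4: 'hat'
  Word 5: 'tin'
  Word 6: 'dot'
Total whole words: 6

6


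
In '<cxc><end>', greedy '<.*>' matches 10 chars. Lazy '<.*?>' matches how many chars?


Greedy '<.*>' tries to match as MUCH as possible.
Lazy '<.*?>' tries to match as LITTLE as possible.

String: '<cxc><end>'
Greedy '<.*>' starts at first '<' and extends to the LAST '>': '<cxc><end>' (10 chars)
Lazy '<.*?>' starts at first '<' and stops at the FIRST '>': '<cxc>' (5 chars)

5


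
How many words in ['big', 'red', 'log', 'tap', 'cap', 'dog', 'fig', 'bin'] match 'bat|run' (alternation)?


Alternation 'bat|run' matches either 'bat' or 'run'.
Checking each word:
  'big' -> no
  'red' -> no
  'log' -> no
  'tap' -> no
  'cap' -> no
  'dog' -> no
  'fig' -> no
  'bin' -> no
Matches: []
Count: 0

0


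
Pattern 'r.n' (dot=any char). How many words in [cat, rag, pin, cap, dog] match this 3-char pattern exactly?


Pattern 'r.n' means: starts with 'r', any single char, ends with 'n'.
Checking each word (must be exactly 3 chars):
  'cat' (len=3): no
  'rag' (len=3): no
  'pin' (len=3): no
  'cap' (len=3): no
  'dog' (len=3): no
Matching words: []
Total: 0

0


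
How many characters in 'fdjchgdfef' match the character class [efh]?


Character class [efh] matches any of: {e, f, h}
Scanning string 'fdjchgdfef' character by character:
  pos 0: 'f' -> MATCH
  pos 1: 'd' -> no
  pos 2: 'j' -> no
  pos 3: 'c' -> no
  pos 4: 'h' -> MATCH
  pos 5: 'g' -> no
  pos 6: 'd' -> no
  pos 7: 'f' -> MATCH
  pos 8: 'e' -> MATCH
  pos 9: 'f' -> MATCH
Total matches: 5

5


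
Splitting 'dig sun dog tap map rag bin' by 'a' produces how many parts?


Splitting by 'a' breaks the string at each occurrence of the separator.
Text: 'dig sun dog tap map rag bin'
Parts after split:
  Part 1: 'dig sun dog t'
  Part 2: 'p m'
  Part 3: 'p r'
  Part 4: 'g bin'
Total parts: 4

4


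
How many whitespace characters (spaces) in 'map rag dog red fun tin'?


\s matches whitespace characters (spaces, tabs, etc.).
Text: 'map rag dog red fun tin'
This text has 6 words separated by spaces.
Number of spaces = number of words - 1 = 6 - 1 = 5

5


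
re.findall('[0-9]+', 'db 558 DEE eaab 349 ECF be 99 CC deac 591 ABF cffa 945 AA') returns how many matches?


Pattern '[0-9]+' finds one or more digits.
Text: 'db 558 DEE eaab 349 ECF be 99 CC deac 591 ABF cffa 945 AA'
Scanning for matches:
  Match 1: '558'
  Match 2: '349'
  Match 3: '99'
  Match 4: '591'
  Match 5: '945'
Total matches: 5

5


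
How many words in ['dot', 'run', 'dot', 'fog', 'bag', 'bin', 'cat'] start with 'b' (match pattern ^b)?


Pattern ^b anchors to start of word. Check which words begin with 'b':
  'dot' -> no
  'run' -> no
  'dot' -> no
  'fog' -> no
  'bag' -> MATCH (starts with 'b')
  'bin' -> MATCH (starts with 'b')
  'cat' -> no
Matching words: ['bag', 'bin']
Count: 2

2


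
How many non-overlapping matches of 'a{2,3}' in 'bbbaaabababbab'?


Pattern 'a{2,3}' matches between 2 and 3 consecutive a's (greedy).
String: 'bbbaaabababbab'
Finding runs of a's and applying greedy matching:
  Run at pos 3: 'aaa' (length 3)
  Run at pos 7: 'a' (length 1)
  Run at pos 9: 'a' (length 1)
  Run at pos 12: 'a' (length 1)
Matches: ['aaa']
Count: 1

1


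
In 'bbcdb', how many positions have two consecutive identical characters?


Looking for consecutive identical characters in 'bbcdb':
  pos 0-1: 'b' vs 'b' -> MATCH ('bb')
  pos 1-2: 'b' vs 'c' -> different
  pos 2-3: 'c' vs 'd' -> different
  pos 3-4: 'd' vs 'b' -> different
Consecutive identical pairs: ['bb']
Count: 1

1


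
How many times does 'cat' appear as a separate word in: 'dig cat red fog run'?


Scanning each word for exact match 'cat':
  Word 1: 'dig' -> no
  Word 2: 'cat' -> MATCH
  Word 3: 'red' -> no
  Word 4: 'fog' -> no
  Word 5: 'run' -> no
Total matches: 1

1


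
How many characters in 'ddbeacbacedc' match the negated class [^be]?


Negated class [^be] matches any char NOT in {b, e}
Scanning 'ddbeacbacedc':
  pos 0: 'd' -> MATCH
  pos 1: 'd' -> MATCH
  pos 2: 'b' -> no (excluded)
  pos 3: 'e' -> no (excluded)
  pos 4: 'a' -> MATCH
  pos 5: 'c' -> MATCH
  pos 6: 'b' -> no (excluded)
  pos 7: 'a' -> MATCH
  pos 8: 'c' -> MATCH
  pos 9: 'e' -> no (excluded)
  pos 10: 'd' -> MATCH
  pos 11: 'c' -> MATCH
Total matches: 8

8


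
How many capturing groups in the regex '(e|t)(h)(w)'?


To count capturing groups, count each '(' that starts a group.
Pattern: '(e|t)(h)(w)'
Walking through the pattern:
  Position 0: '(' -> group #1
  Position 5: '(' -> group #2
  Position 8: '(' -> group #3
Total capturing groups: 3

3


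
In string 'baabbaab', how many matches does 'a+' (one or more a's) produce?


Pattern 'a+' matches one or more consecutive a's.
String: 'baabbaab'
Scanning for runs of a:
  Match 1: 'aa' (length 2)
  Match 2: 'aa' (length 2)
Total matches: 2

2


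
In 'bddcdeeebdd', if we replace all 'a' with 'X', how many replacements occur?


re.sub('a', 'X', text) replaces every occurrence of 'a' with 'X'.
Text: 'bddcdeeebdd'
Scanning for 'a':
Total replacements: 0

0


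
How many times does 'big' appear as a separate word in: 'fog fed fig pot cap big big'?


Scanning each word for exact match 'big':
  Word 1: 'fog' -> no
  Word 2: 'fed' -> no
  Word 3: 'fig' -> no
  Word 4: 'pot' -> no
  Word 5: 'cap' -> no
  Word 6: 'big' -> MATCH
  Word 7: 'big' -> MATCH
Total matches: 2

2


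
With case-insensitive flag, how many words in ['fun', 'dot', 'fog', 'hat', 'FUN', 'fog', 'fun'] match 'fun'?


Case-insensitive matching: compare each word's lowercase form to 'fun'.
  'fun' -> lower='fun' -> MATCH
  'dot' -> lower='dot' -> no
  'fog' -> lower='fog' -> no
  'hat' -> lower='hat' -> no
  'FUN' -> lower='fun' -> MATCH
  'fog' -> lower='fog' -> no
  'fun' -> lower='fun' -> MATCH
Matches: ['fun', 'FUN', 'fun']
Count: 3

3


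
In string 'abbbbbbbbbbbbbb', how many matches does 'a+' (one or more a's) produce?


Pattern 'a+' matches one or more consecutive a's.
String: 'abbbbbbbbbbbbbb'
Scanning for runs of a:
  Match 1: 'a' (length 1)
Total matches: 1

1


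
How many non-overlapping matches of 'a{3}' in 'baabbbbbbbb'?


Pattern 'a{3}' matches exactly 3 consecutive a's (greedy, non-overlapping).
String: 'baabbbbbbbb'
Scanning for runs of a's:
  Run at pos 1: 'aa' (length 2) -> 0 match(es)
Matches found: []
Total: 0

0


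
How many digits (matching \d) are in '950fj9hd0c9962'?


\d matches any digit 0-9.
Scanning '950fj9hd0c9962':
  pos 0: '9' -> DIGIT
  pos 1: '5' -> DIGIT
  pos 2: '0' -> DIGIT
  pos 5: '9' -> DIGIT
  pos 8: '0' -> DIGIT
  pos 10: '9' -> DIGIT
  pos 11: '9' -> DIGIT
  pos 12: '6' -> DIGIT
  pos 13: '2' -> DIGIT
Digits found: ['9', '5', '0', '9', '0', '9', '9', '6', '2']
Total: 9

9


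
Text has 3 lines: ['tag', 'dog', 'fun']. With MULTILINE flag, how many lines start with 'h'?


With MULTILINE flag, ^ matches the start of each line.
Lines: ['tag', 'dog', 'fun']
Checking which lines start with 'h':
  Line 1: 'tag' -> no
  Line 2: 'dog' -> no
  Line 3: 'fun' -> no
Matching lines: []
Count: 0

0


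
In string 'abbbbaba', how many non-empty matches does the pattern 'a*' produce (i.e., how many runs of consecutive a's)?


Pattern 'a*' matches zero or more a's. We want non-empty runs of consecutive a's.
String: 'abbbbaba'
Walking through the string to find runs of a's:
  Run 1: positions 0-0 -> 'a'
  Run 2: positions 5-5 -> 'a'
  Run 3: positions 7-7 -> 'a'
Non-empty runs found: ['a', 'a', 'a']
Count: 3

3


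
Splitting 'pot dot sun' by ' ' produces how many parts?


Splitting by ' ' breaks the string at each occurrence of the separator.
Text: 'pot dot sun'
Parts after split:
  Part 1: 'pot'
  Part 2: 'dot'
  Part 3: 'sun'
Total parts: 3

3


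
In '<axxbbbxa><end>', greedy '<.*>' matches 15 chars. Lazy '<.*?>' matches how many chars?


Greedy '<.*>' tries to match as MUCH as possible.
Lazy '<.*?>' tries to match as LITTLE as possible.

String: '<axxbbbxa><end>'
Greedy '<.*>' starts at first '<' and extends to the LAST '>': '<axxbbbxa><end>' (15 chars)
Lazy '<.*?>' starts at first '<' and stops at the FIRST '>': '<axxbbbxa>' (10 chars)

10


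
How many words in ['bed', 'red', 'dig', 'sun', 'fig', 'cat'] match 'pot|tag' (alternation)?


Alternation 'pot|tag' matches either 'pot' or 'tag'.
Checking each word:
  'bed' -> no
  'red' -> no
  'dig' -> no
  'sun' -> no
  'fig' -> no
  'cat' -> no
Matches: []
Count: 0

0


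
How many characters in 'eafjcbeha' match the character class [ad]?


Character class [ad] matches any of: {a, d}
Scanning string 'eafjcbeha' character by character:
  pos 0: 'e' -> no
  pos 1: 'a' -> MATCH
  pos 2: 'f' -> no
  pos 3: 'j' -> no
  pos 4: 'c' -> no
  pos 5: 'b' -> no
  pos 6: 'e' -> no
  pos 7: 'h' -> no
  pos 8: 'a' -> MATCH
Total matches: 2

2


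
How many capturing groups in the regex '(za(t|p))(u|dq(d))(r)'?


To count capturing groups, count each '(' that starts a group.
Pattern: '(za(t|p))(u|dq(d))(r)'
Walking through the pattern:
  Position 0: '(' -> group #1
  Position 3: '(' -> group #2
  Position 9: '(' -> group #3
  Position 14: '(' -> group #4
  Position 18: '(' -> group #5
Total capturing groups: 5

5


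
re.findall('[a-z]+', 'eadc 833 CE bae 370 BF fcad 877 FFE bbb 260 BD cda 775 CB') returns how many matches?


Pattern '[a-z]+' finds one or more lowercase letters.
Text: 'eadc 833 CE bae 370 BF fcad 877 FFE bbb 260 BD cda 775 CB'
Scanning for matches:
  Match 1: 'eadc'
  Match 2: 'bae'
  Match 3: 'fcad'
  Match 4: 'bbb'
  Match 5: 'cda'
Total matches: 5

5


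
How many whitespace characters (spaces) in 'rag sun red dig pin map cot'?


\s matches whitespace characters (spaces, tabs, etc.).
Text: 'rag sun red dig pin map cot'
This text has 7 words separated by spaces.
Number of spaces = number of words - 1 = 7 - 1 = 6

6


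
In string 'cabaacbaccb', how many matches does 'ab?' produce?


Pattern 'ab?' matches 'a' optionally followed by 'b'.
String: 'cabaacbaccb'
Scanning left to right for 'a' then checking next char:
  Match 1: 'ab' (a followed by b)
  Match 2: 'a' (a not followed by b)
  Match 3: 'a' (a not followed by b)
  Match 4: 'a' (a not followed by b)
Total matches: 4

4


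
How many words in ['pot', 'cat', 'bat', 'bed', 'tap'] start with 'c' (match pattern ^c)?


Pattern ^c anchors to start of word. Check which words begin with 'c':
  'pot' -> no
  'cat' -> MATCH (starts with 'c')
  'bat' -> no
  'bed' -> no
  'tap' -> no
Matching words: ['cat']
Count: 1

1


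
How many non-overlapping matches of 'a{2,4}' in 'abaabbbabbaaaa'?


Pattern 'a{2,4}' matches between 2 and 4 consecutive a's (greedy).
String: 'abaabbbabbaaaa'
Finding runs of a's and applying greedy matching:
  Run at pos 0: 'a' (length 1)
  Run at pos 2: 'aa' (length 2)
  Run at pos 7: 'a' (length 1)
  Run at pos 10: 'aaaa' (length 4)
Matches: ['aa', 'aaaa']
Count: 2

2


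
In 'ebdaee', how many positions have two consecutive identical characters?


Looking for consecutive identical characters in 'ebdaee':
  pos 0-1: 'e' vs 'b' -> different
  pos 1-2: 'b' vs 'd' -> different
  pos 2-3: 'd' vs 'a' -> different
  pos 3-4: 'a' vs 'e' -> different
  pos 4-5: 'e' vs 'e' -> MATCH ('ee')
Consecutive identical pairs: ['ee']
Count: 1

1


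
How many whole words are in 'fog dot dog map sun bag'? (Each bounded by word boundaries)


Word boundaries (\b) mark the start/end of each word.
Text: 'fog dot dog map sun bag'
Splitting by whitespace:
  Word 1: 'fog'
  Word 2: 'dot'
  Word 3: 'dog'
  Word 4: 'map'
  Word 5: 'sun'
  Word 6: 'bag'
Total whole words: 6

6


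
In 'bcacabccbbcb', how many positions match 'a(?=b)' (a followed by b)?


Lookahead 'a(?=b)' matches 'a' only when followed by 'b'.
String: 'bcacabccbbcb'
Checking each position where char is 'a':
  pos 2: 'a' -> no (next='c')
  pos 4: 'a' -> MATCH (next='b')
Matching positions: [4]
Count: 1

1


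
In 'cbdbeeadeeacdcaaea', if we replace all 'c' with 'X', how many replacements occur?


re.sub('c', 'X', text) replaces every occurrence of 'c' with 'X'.
Text: 'cbdbeeadeeacdcaaea'
Scanning for 'c':
  pos 0: 'c' -> replacement #1
  pos 11: 'c' -> replacement #2
  pos 13: 'c' -> replacement #3
Total replacements: 3

3


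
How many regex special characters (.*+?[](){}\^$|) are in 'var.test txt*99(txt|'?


Regex special characters are: . * + ? [ ] ( ) { } \ ^ $ |
Scanning 'var.test txt*99(txt|':
  pos 3: '.' -> SPECIAL
  pos 12: '*' -> SPECIAL
  pos 15: '(' -> SPECIAL
  pos 19: '|' -> SPECIAL
Special chars found: ['.', '*', '(', '|']
Total: 4

4


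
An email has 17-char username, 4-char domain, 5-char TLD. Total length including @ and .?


An email address has format: username@domain.tld
Username length: 17
'@' character: 1
Domain length: 4
'.' character: 1
TLD length: 5
Total = 17 + 1 + 4 + 1 + 5 = 28

28


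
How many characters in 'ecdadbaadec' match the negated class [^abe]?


Negated class [^abe] matches any char NOT in {a, b, e}
Scanning 'ecdadbaadec':
  pos 0: 'e' -> no (excluded)
  pos 1: 'c' -> MATCH
  pos 2: 'd' -> MATCH
  pos 3: 'a' -> no (excluded)
  pos 4: 'd' -> MATCH
  pos 5: 'b' -> no (excluded)
  pos 6: 'a' -> no (excluded)
  pos 7: 'a' -> no (excluded)
  pos 8: 'd' -> MATCH
  pos 9: 'e' -> no (excluded)
  pos 10: 'c' -> MATCH
Total matches: 5

5


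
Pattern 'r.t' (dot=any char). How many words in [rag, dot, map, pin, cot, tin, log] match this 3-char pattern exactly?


Pattern 'r.t' means: starts with 'r', any single char, ends with 't'.
Checking each word (must be exactly 3 chars):
  'rag' (len=3): no
  'dot' (len=3): no
  'map' (len=3): no
  'pin' (len=3): no
  'cot' (len=3): no
  'tin' (len=3): no
  'log' (len=3): no
Matching words: []
Total: 0

0


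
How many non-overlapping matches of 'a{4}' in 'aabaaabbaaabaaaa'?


Pattern 'a{4}' matches exactly 4 consecutive a's (greedy, non-overlapping).
String: 'aabaaabbaaabaaaa'
Scanning for runs of a's:
  Run at pos 0: 'aa' (length 2) -> 0 match(es)
  Run at pos 3: 'aaa' (length 3) -> 0 match(es)
  Run at pos 8: 'aaa' (length 3) -> 0 match(es)
  Run at pos 12: 'aaaa' (length 4) -> 1 match(es)
Matches found: ['aaaa']
Total: 1

1


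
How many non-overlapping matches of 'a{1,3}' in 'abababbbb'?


Pattern 'a{1,3}' matches between 1 and 3 consecutive a's (greedy).
String: 'abababbbb'
Finding runs of a's and applying greedy matching:
  Run at pos 0: 'a' (length 1)
  Run at pos 2: 'a' (length 1)
  Run at pos 4: 'a' (length 1)
Matches: ['a', 'a', 'a']
Count: 3

3


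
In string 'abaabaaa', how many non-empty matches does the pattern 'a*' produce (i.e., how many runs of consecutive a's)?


Pattern 'a*' matches zero or more a's. We want non-empty runs of consecutive a's.
String: 'abaabaaa'
Walking through the string to find runs of a's:
  Run 1: positions 0-0 -> 'a'
  Run 2: positions 2-3 -> 'aa'
  Run 3: positions 5-7 -> 'aaa'
Non-empty runs found: ['a', 'aa', 'aaa']
Count: 3

3


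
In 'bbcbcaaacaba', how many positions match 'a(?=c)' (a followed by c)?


Lookahead 'a(?=c)' matches 'a' only when followed by 'c'.
String: 'bbcbcaaacaba'
Checking each position where char is 'a':
  pos 5: 'a' -> no (next='a')
  pos 6: 'a' -> no (next='a')
  pos 7: 'a' -> MATCH (next='c')
  pos 9: 'a' -> no (next='b')
Matching positions: [7]
Count: 1

1


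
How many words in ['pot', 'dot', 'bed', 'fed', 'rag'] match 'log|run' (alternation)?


Alternation 'log|run' matches either 'log' or 'run'.
Checking each word:
  'pot' -> no
  'dot' -> no
  'bed' -> no
  'fed' -> no
  'rag' -> no
Matches: []
Count: 0

0


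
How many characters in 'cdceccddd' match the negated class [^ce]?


Negated class [^ce] matches any char NOT in {c, e}
Scanning 'cdceccddd':
  pos 0: 'c' -> no (excluded)
  pos 1: 'd' -> MATCH
  pos 2: 'c' -> no (excluded)
  pos 3: 'e' -> no (excluded)
  pos 4: 'c' -> no (excluded)
  pos 5: 'c' -> no (excluded)
  pos 6: 'd' -> MATCH
  pos 7: 'd' -> MATCH
  pos 8: 'd' -> MATCH
Total matches: 4

4


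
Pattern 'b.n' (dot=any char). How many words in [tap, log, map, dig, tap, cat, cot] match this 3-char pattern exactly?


Pattern 'b.n' means: starts with 'b', any single char, ends with 'n'.
Checking each word (must be exactly 3 chars):
  'tap' (len=3): no
  'log' (len=3): no
  'map' (len=3): no
  'dig' (len=3): no
  'tap' (len=3): no
  'cat' (len=3): no
  'cot' (len=3): no
Matching words: []
Total: 0

0


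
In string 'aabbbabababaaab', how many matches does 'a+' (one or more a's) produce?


Pattern 'a+' matches one or more consecutive a's.
String: 'aabbbabababaaab'
Scanning for runs of a:
  Match 1: 'aa' (length 2)
  Match 2: 'a' (length 1)
  Match 3: 'a' (length 1)
  Match 4: 'a' (length 1)
  Match 5: 'aaa' (length 3)
Total matches: 5

5


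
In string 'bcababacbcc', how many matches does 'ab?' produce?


Pattern 'ab?' matches 'a' optionally followed by 'b'.
String: 'bcababacbcc'
Scanning left to right for 'a' then checking next char:
  Match 1: 'ab' (a followed by b)
  Match 2: 'ab' (a followed by b)
  Match 3: 'a' (a not followed by b)
Total matches: 3

3


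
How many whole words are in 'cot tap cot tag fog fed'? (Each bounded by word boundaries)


Word boundaries (\b) mark the start/end of each word.
Text: 'cot tap cot tag fog fed'
Splitting by whitespace:
  Word 1: 'cot'
  Word 2: 'tap'
  Word 3: 'cot'
  Word 4: 'tag'
  Word 5: 'fog'
  Word 6: 'fed'
Total whole words: 6

6


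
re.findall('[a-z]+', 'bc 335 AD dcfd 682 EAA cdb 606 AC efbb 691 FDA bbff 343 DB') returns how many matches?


Pattern '[a-z]+' finds one or more lowercase letters.
Text: 'bc 335 AD dcfd 682 EAA cdb 606 AC efbb 691 FDA bbff 343 DB'
Scanning for matches:
  Match 1: 'bc'
  Match 2: 'dcfd'
  Match 3: 'cdb'
  Match 4: 'efbb'
  Match 5: 'bbff'
Total matches: 5

5


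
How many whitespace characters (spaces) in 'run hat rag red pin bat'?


\s matches whitespace characters (spaces, tabs, etc.).
Text: 'run hat rag red pin bat'
This text has 6 words separated by spaces.
Number of spaces = number of words - 1 = 6 - 1 = 5

5


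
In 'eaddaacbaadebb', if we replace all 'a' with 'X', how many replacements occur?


re.sub('a', 'X', text) replaces every occurrence of 'a' with 'X'.
Text: 'eaddaacbaadebb'
Scanning for 'a':
  pos 1: 'a' -> replacement #1
  pos 4: 'a' -> replacement #2
  pos 5: 'a' -> replacement #3
  pos 8: 'a' -> replacement #4
  pos 9: 'a' -> replacement #5
Total replacements: 5

5


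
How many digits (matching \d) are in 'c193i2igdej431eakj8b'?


\d matches any digit 0-9.
Scanning 'c193i2igdej431eakj8b':
  pos 1: '1' -> DIGIT
  pos 2: '9' -> DIGIT
  pos 3: '3' -> DIGIT
  pos 5: '2' -> DIGIT
  pos 11: '4' -> DIGIT
  pos 12: '3' -> DIGIT
  pos 13: '1' -> DIGIT
  pos 18: '8' -> DIGIT
Digits found: ['1', '9', '3', '2', '4', '3', '1', '8']
Total: 8

8


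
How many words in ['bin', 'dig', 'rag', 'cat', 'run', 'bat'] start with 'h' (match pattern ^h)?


Pattern ^h anchors to start of word. Check which words begin with 'h':
  'bin' -> no
  'dig' -> no
  'rag' -> no
  'cat' -> no
  'run' -> no
  'bat' -> no
Matching words: []
Count: 0

0


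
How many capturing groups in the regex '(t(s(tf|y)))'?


To count capturing groups, count each '(' that starts a group.
Pattern: '(t(s(tf|y)))'
Walking through the pattern:
  Position 0: '(' -> group #1
  Position 2: '(' -> group #2
  Position 4: '(' -> group #3
Total capturing groups: 3

3


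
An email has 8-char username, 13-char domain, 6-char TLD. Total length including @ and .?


An email address has format: username@domain.tld
Username length: 8
'@' character: 1
Domain length: 13
'.' character: 1
TLD length: 6
Total = 8 + 1 + 13 + 1 + 6 = 29

29


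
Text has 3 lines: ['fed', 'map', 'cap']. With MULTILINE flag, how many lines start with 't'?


With MULTILINE flag, ^ matches the start of each line.
Lines: ['fed', 'map', 'cap']
Checking which lines start with 't':
  Line 1: 'fed' -> no
  Line 2: 'map' -> no
  Line 3: 'cap' -> no
Matching lines: []
Count: 0

0


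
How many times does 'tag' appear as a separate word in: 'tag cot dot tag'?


Scanning each word for exact match 'tag':
  Word 1: 'tag' -> MATCH
  Word 2: 'cot' -> no
  Word 3: 'dot' -> no
  Word 4: 'tag' -> MATCH
Total matches: 2

2


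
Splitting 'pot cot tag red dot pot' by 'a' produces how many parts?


Splitting by 'a' breaks the string at each occurrence of the separator.
Text: 'pot cot tag red dot pot'
Parts after split:
  Part 1: 'pot cot t'
  Part 2: 'g red dot pot'
Total parts: 2

2


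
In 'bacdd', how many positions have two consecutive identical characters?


Looking for consecutive identical characters in 'bacdd':
  pos 0-1: 'b' vs 'a' -> different
  pos 1-2: 'a' vs 'c' -> different
  pos 2-3: 'c' vs 'd' -> different
  pos 3-4: 'd' vs 'd' -> MATCH ('dd')
Consecutive identical pairs: ['dd']
Count: 1

1


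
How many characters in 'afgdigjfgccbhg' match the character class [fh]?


Character class [fh] matches any of: {f, h}
Scanning string 'afgdigjfgccbhg' character by character:
  pos 0: 'a' -> no
  pos 1: 'f' -> MATCH
  pos 2: 'g' -> no
  pos 3: 'd' -> no
  pos 4: 'i' -> no
  pos 5: 'g' -> no
  pos 6: 'j' -> no
  pos 7: 'f' -> MATCH
  pos 8: 'g' -> no
  pos 9: 'c' -> no
  pos 10: 'c' -> no
  pos 11: 'b' -> no
  pos 12: 'h' -> MATCH
  pos 13: 'g' -> no
Total matches: 3

3


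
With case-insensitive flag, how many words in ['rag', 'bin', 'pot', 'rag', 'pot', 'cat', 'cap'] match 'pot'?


Case-insensitive matching: compare each word's lowercase form to 'pot'.
  'rag' -> lower='rag' -> no
  'bin' -> lower='bin' -> no
  'pot' -> lower='pot' -> MATCH
  'rag' -> lower='rag' -> no
  'pot' -> lower='pot' -> MATCH
  'cat' -> lower='cat' -> no
  'cap' -> lower='cap' -> no
Matches: ['pot', 'pot']
Count: 2

2


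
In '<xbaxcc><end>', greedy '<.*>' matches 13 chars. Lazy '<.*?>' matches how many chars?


Greedy '<.*>' tries to match as MUCH as possible.
Lazy '<.*?>' tries to match as LITTLE as possible.

String: '<xbaxcc><end>'
Greedy '<.*>' starts at first '<' and extends to the LAST '>': '<xbaxcc><end>' (13 chars)
Lazy '<.*?>' starts at first '<' and stops at the FIRST '>': '<xbaxcc>' (8 chars)

8


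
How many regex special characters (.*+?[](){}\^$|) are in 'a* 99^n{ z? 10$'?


Regex special characters are: . * + ? [ ] ( ) { } \ ^ $ |
Scanning 'a* 99^n{ z? 10$':
  pos 1: '*' -> SPECIAL
  pos 5: '^' -> SPECIAL
  pos 7: '{' -> SPECIAL
  pos 10: '?' -> SPECIAL
  pos 14: '$' -> SPECIAL
Special chars found: ['*', '^', '{', '?', '$']
Total: 5

5


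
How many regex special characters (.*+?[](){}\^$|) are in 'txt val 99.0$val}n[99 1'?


Regex special characters are: . * + ? [ ] ( ) { } \ ^ $ |
Scanning 'txt val 99.0$val}n[99 1':
  pos 10: '.' -> SPECIAL
  pos 12: '$' -> SPECIAL
  pos 16: '}' -> SPECIAL
  pos 18: '[' -> SPECIAL
Special chars found: ['.', '$', '}', '[']
Total: 4

4


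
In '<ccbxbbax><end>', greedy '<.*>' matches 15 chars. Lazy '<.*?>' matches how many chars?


Greedy '<.*>' tries to match as MUCH as possible.
Lazy '<.*?>' tries to match as LITTLE as possible.

String: '<ccbxbbax><end>'
Greedy '<.*>' starts at first '<' and extends to the LAST '>': '<ccbxbbax><end>' (15 chars)
Lazy '<.*?>' starts at first '<' and stops at the FIRST '>': '<ccbxbbax>' (10 chars)

10


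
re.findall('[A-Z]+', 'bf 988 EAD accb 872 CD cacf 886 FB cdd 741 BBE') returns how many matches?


Pattern '[A-Z]+' finds one or more uppercase letters.
Text: 'bf 988 EAD accb 872 CD cacf 886 FB cdd 741 BBE'
Scanning for matches:
  Match 1: 'EAD'
  Match 2: 'CD'
  Match 3: 'FB'
  Match 4: 'BBE'
Total matches: 4

4


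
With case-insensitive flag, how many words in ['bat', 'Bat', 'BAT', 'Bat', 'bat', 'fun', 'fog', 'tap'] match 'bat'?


Case-insensitive matching: compare each word's lowercase form to 'bat'.
  'bat' -> lower='bat' -> MATCH
  'Bat' -> lower='bat' -> MATCH
  'BAT' -> lower='bat' -> MATCH
  'Bat' -> lower='bat' -> MATCH
  'bat' -> lower='bat' -> MATCH
  'fun' -> lower='fun' -> no
  'fog' -> lower='fog' -> no
  'tap' -> lower='tap' -> no
Matches: ['bat', 'Bat', 'BAT', 'Bat', 'bat']
Count: 5

5


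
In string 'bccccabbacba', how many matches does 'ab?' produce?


Pattern 'ab?' matches 'a' optionally followed by 'b'.
String: 'bccccabbacba'
Scanning left to right for 'a' then checking next char:
  Match 1: 'ab' (a followed by b)
  Match 2: 'a' (a not followed by b)
  Match 3: 'a' (a not followed by b)
Total matches: 3

3


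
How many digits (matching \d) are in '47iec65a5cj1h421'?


\d matches any digit 0-9.
Scanning '47iec65a5cj1h421':
  pos 0: '4' -> DIGIT
  pos 1: '7' -> DIGIT
  pos 5: '6' -> DIGIT
  pos 6: '5' -> DIGIT
  pos 8: '5' -> DIGIT
  pos 11: '1' -> DIGIT
  pos 13: '4' -> DIGIT
  pos 14: '2' -> DIGIT
  pos 15: '1' -> DIGIT
Digits found: ['4', '7', '6', '5', '5', '1', '4', '2', '1']
Total: 9

9


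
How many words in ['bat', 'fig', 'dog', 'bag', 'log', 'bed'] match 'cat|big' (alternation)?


Alternation 'cat|big' matches either 'cat' or 'big'.
Checking each word:
  'bat' -> no
  'fig' -> no
  'dog' -> no
  'bag' -> no
  'log' -> no
  'bed' -> no
Matches: []
Count: 0

0


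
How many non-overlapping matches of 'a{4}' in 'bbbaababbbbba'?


Pattern 'a{4}' matches exactly 4 consecutive a's (greedy, non-overlapping).
String: 'bbbaababbbbba'
Scanning for runs of a's:
  Run at pos 3: 'aa' (length 2) -> 0 match(es)
  Run at pos 6: 'a' (length 1) -> 0 match(es)
  Run at pos 12: 'a' (length 1) -> 0 match(es)
Matches found: []
Total: 0

0


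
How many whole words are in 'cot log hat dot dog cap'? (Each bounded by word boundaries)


Word boundaries (\b) mark the start/end of each word.
Text: 'cot log hat dot dog cap'
Splitting by whitespace:
  Word 1: 'cot'
  Word 2: 'log'
  Word 3: 'hat'
  Word 4: 'dot'
  Word 5: 'dog'
  Word 6: 'cap'
Total whole words: 6

6


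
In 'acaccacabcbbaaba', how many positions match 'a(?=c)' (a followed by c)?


Lookahead 'a(?=c)' matches 'a' only when followed by 'c'.
String: 'acaccacabcbbaaba'
Checking each position where char is 'a':
  pos 0: 'a' -> MATCH (next='c')
  pos 2: 'a' -> MATCH (next='c')
  pos 5: 'a' -> MATCH (next='c')
  pos 7: 'a' -> no (next='b')
  pos 12: 'a' -> no (next='a')
  pos 13: 'a' -> no (next='b')
Matching positions: [0, 2, 5]
Count: 3

3


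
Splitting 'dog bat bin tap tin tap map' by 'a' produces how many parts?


Splitting by 'a' breaks the string at each occurrence of the separator.
Text: 'dog bat bin tap tin tap map'
Parts after split:
  Part 1: 'dog b'
  Part 2: 't bin t'
  Part 3: 'p tin t'
  Part 4: 'p m'
  Part 5: 'p'
Total parts: 5

5


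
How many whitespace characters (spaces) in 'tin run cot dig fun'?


\s matches whitespace characters (spaces, tabs, etc.).
Text: 'tin run cot dig fun'
This text has 5 words separated by spaces.
Number of spaces = number of words - 1 = 5 - 1 = 4

4


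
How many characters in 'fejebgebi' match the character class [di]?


Character class [di] matches any of: {d, i}
Scanning string 'fejebgebi' character by character:
  pos 0: 'f' -> no
  pos 1: 'e' -> no
  pos 2: 'j' -> no
  pos 3: 'e' -> no
  pos 4: 'b' -> no
  pos 5: 'g' -> no
  pos 6: 'e' -> no
  pos 7: 'b' -> no
  pos 8: 'i' -> MATCH
Total matches: 1

1


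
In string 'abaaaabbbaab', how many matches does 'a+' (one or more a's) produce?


Pattern 'a+' matches one or more consecutive a's.
String: 'abaaaabbbaab'
Scanning for runs of a:
  Match 1: 'a' (length 1)
  Match 2: 'aaaa' (length 4)
  Match 3: 'aa' (length 2)
Total matches: 3

3


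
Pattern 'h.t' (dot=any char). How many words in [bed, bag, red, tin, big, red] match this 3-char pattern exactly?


Pattern 'h.t' means: starts with 'h', any single char, ends with 't'.
Checking each word (must be exactly 3 chars):
  'bed' (len=3): no
  'bag' (len=3): no
  'red' (len=3): no
  'tin' (len=3): no
  'big' (len=3): no
  'red' (len=3): no
Matching words: []
Total: 0

0


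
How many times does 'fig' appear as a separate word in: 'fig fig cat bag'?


Scanning each word for exact match 'fig':
  Word 1: 'fig' -> MATCH
  Word 2: 'fig' -> MATCH
  Word 3: 'cat' -> no
  Word 4: 'bag' -> no
Total matches: 2

2


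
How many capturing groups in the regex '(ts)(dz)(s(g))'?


To count capturing groups, count each '(' that starts a group.
Pattern: '(ts)(dz)(s(g))'
Walking through the pattern:
  Position 0: '(' -> group #1
  Position 4: '(' -> group #2
  Position 8: '(' -> group #3
  Position 10: '(' -> group #4
Total capturing groups: 4

4


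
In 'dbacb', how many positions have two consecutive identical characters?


Looking for consecutive identical characters in 'dbacb':
  pos 0-1: 'd' vs 'b' -> different
  pos 1-2: 'b' vs 'a' -> different
  pos 2-3: 'a' vs 'c' -> different
  pos 3-4: 'c' vs 'b' -> different
Consecutive identical pairs: []
Count: 0

0


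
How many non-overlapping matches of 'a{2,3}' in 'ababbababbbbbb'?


Pattern 'a{2,3}' matches between 2 and 3 consecutive a's (greedy).
String: 'ababbababbbbbb'
Finding runs of a's and applying greedy matching:
  Run at pos 0: 'a' (length 1)
  Run at pos 2: 'a' (length 1)
  Run at pos 5: 'a' (length 1)
  Run at pos 7: 'a' (length 1)
Matches: []
Count: 0

0


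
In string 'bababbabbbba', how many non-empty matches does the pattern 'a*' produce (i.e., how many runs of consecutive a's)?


Pattern 'a*' matches zero or more a's. We want non-empty runs of consecutive a's.
String: 'bababbabbbba'
Walking through the string to find runs of a's:
  Run 1: positions 1-1 -> 'a'
  Run 2: positions 3-3 -> 'a'
  Run 3: positions 6-6 -> 'a'
  Run 4: positions 11-11 -> 'a'
Non-empty runs found: ['a', 'a', 'a', 'a']
Count: 4

4


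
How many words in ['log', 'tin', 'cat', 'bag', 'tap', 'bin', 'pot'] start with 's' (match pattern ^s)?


Pattern ^s anchors to start of word. Check which words begin with 's':
  'log' -> no
  'tin' -> no
  'cat' -> no
  'bag' -> no
  'tap' -> no
  'bin' -> no
  'pot' -> no
Matching words: []
Count: 0

0


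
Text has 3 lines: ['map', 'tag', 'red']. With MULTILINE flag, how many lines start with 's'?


With MULTILINE flag, ^ matches the start of each line.
Lines: ['map', 'tag', 'red']
Checking which lines start with 's':
  Line 1: 'map' -> no
  Line 2: 'tag' -> no
  Line 3: 'red' -> no
Matching lines: []
Count: 0

0


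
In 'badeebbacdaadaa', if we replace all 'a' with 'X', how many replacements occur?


re.sub('a', 'X', text) replaces every occurrence of 'a' with 'X'.
Text: 'badeebbacdaadaa'
Scanning for 'a':
  pos 1: 'a' -> replacement #1
  pos 7: 'a' -> replacement #2
  pos 10: 'a' -> replacement #3
  pos 11: 'a' -> replacement #4
  pos 13: 'a' -> replacement #5
  pos 14: 'a' -> replacement #6
Total replacements: 6

6


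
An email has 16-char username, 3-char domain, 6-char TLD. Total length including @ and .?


An email address has format: username@domain.tld
Username length: 16
'@' character: 1
Domain length: 3
'.' character: 1
TLD length: 6
Total = 16 + 1 + 3 + 1 + 6 = 27

27


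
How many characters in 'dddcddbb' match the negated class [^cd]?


Negated class [^cd] matches any char NOT in {c, d}
Scanning 'dddcddbb':
  pos 0: 'd' -> no (excluded)
  pos 1: 'd' -> no (excluded)
  pos 2: 'd' -> no (excluded)
  pos 3: 'c' -> no (excluded)
  pos 4: 'd' -> no (excluded)
  pos 5: 'd' -> no (excluded)
  pos 6: 'b' -> MATCH
  pos 7: 'b' -> MATCH
Total matches: 2

2


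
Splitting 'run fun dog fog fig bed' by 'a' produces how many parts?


Splitting by 'a' breaks the string at each occurrence of the separator.
Text: 'run fun dog fog fig bed'
Parts after split:
  Part 1: 'run fun dog fog fig bed'
Total parts: 1

1


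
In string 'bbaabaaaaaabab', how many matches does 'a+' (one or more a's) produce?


Pattern 'a+' matches one or more consecutive a's.
String: 'bbaabaaaaaabab'
Scanning for runs of a:
  Match 1: 'aa' (length 2)
  Match 2: 'aaaaaa' (length 6)
  Match 3: 'a' (length 1)
Total matches: 3

3


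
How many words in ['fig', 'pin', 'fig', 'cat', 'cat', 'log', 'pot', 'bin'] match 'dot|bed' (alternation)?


Alternation 'dot|bed' matches either 'dot' or 'bed'.
Checking each word:
  'fig' -> no
  'pin' -> no
  'fig' -> no
  'cat' -> no
  'cat' -> no
  'log' -> no
  'pot' -> no
  'bin' -> no
Matches: []
Count: 0

0


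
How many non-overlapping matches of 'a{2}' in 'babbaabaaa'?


Pattern 'a{2}' matches exactly 2 consecutive a's (greedy, non-overlapping).
String: 'babbaabaaa'
Scanning for runs of a's:
  Run at pos 1: 'a' (length 1) -> 0 match(es)
  Run at pos 4: 'aa' (length 2) -> 1 match(es)
  Run at pos 7: 'aaa' (length 3) -> 1 match(es)
Matches found: ['aa', 'aa']
Total: 2

2
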